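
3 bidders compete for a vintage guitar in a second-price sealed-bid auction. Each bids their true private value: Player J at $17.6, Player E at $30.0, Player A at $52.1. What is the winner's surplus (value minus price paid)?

Bids in descending order: Player A $52.1; Player E $30.0; Player J $17.6.
Player A wins with the top bid and pays the second-highest, $30.0.
Surplus = $52.1 − $30.0 = $22.1.

$22.1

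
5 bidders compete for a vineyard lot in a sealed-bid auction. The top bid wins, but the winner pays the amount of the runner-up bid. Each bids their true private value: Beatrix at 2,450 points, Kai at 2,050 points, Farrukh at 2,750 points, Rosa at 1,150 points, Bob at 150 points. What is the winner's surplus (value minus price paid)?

Surplus = 300 points.

Bids in descending order: Farrukh 2,750 points, then Beatrix 2,450 points, then Kai 2,050 points, then Rosa 1,150 points, then Bob 150 points.
Farrukh wins with the top bid and pays the second-highest, 2,450 points.
Surplus = 2,750 points − 2,450 points = 300 points.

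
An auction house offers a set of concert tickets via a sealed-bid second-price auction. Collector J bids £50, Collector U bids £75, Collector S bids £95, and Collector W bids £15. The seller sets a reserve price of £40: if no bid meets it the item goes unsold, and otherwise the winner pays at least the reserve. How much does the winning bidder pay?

The winner pays £75.

Ranking the bids: Collector S £95, then Collector U £75, then Collector J £50, then Collector W £15.
Collector S has the highest bid, so Collector S wins.
The second-highest bid is £75, which exceeds the reserve, so that sets the price.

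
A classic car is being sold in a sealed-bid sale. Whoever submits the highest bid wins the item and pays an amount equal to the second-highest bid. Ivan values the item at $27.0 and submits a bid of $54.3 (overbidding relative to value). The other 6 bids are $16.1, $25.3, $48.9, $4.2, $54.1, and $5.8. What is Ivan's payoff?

Highest competing bid: $54.1.
Ivan's bid $54.3 is the highest overall, so Ivan wins and pays the second-highest bid, $54.1.
Payoff = value − price = $27.0 − $54.1 = -$27.1.
Overbidding won the item at a price above value — truthful bidding would have avoided this loss.

Payoff = -$27.1.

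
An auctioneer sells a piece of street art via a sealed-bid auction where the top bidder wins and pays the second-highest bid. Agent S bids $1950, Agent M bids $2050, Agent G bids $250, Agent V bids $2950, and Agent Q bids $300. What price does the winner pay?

Ranking the bids: Agent V $2950, then Agent M $2050, then Agent S $1950, then Agent Q $300, then Agent G $250.
Agent V is the highest bidder, so Agent V wins.
Under the second-price rule, the price is the second-highest bid: $2050.

The winner pays $2050.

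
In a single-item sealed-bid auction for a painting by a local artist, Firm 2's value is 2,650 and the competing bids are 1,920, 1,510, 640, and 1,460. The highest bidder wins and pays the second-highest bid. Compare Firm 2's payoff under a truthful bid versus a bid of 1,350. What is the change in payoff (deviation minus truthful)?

The highest competing bid is 1,920.
Bidding truthfully at 2,650: Firm 2 has the top bid, wins, and pays the second-highest bid 1,920. Payoff = 2,650 − 1,920 = 730.
Bidding 1,350: the top bid is 1,920 (a rival), so Firm 2 loses. Payoff = 0.
Change = 0 − 730 = -730.

Change in payoff: -730.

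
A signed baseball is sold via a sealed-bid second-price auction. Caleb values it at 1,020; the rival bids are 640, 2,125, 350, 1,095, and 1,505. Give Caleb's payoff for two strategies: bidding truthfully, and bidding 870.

Truthful: 0; alternative: 0.

The highest competing bid is 2,125.
Bidding truthfully at 1,020: the top bid is 2,125 (a rival), so Caleb loses. Payoff = 0.
Bidding 870: the top bid is 2,125 (a rival), so Caleb loses. Payoff = 0.
The bid only affects whether you win, not the price — here both bids land on the same side of the top rival bid, so the deviation is payoff-neutral.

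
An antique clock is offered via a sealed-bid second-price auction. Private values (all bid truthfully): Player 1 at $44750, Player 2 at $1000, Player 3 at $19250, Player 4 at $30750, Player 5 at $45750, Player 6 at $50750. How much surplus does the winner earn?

Bids in descending order: Player 6 $50750, then Player 5 $45750, then Player 1 $44750, then Player 4 $30750, then Player 3 $19250, then Player 2 $1000.
Player 6 wins with the top bid and pays the second-highest, $45750.
Surplus = $50750 − $45750 = $5000.

$5000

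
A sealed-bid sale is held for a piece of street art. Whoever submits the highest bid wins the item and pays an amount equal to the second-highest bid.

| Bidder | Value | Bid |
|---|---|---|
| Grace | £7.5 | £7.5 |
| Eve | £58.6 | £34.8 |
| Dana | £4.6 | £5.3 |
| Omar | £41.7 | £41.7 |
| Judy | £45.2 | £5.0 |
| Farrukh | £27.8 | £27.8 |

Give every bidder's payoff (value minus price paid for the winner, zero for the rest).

Payoffs: Grace £0.0, Eve £0.0, Dana £0.0, Omar £6.9, Judy £0.0, Farrukh £0.0.

Ranking the bids: Omar £41.7; Eve £34.8; Farrukh £27.8; Grace £7.5; Dana £5.3; Judy £5.0.
Omar has the top bid and wins; the price is the second-highest bid, £34.8.
Omar's payoff = £41.7 − £34.8 = £6.9. All other bidders lose, so their payoff is 0.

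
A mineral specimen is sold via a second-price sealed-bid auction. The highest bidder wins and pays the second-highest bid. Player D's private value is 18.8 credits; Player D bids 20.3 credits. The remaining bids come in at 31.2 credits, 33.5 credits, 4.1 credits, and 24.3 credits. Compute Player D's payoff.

Player D's payoff: 0.0 credits.

Highest competing bid: 33.5 credits.
Player D's bid 20.3 credits is not the highest, so Player D loses, pays nothing, and earns zero payoff.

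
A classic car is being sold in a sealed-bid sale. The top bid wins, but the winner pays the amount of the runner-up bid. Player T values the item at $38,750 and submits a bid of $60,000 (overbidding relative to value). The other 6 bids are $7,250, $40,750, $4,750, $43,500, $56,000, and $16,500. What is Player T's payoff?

Highest competing bid: $56,000.
Player T's bid $60,000 is the highest overall, so Player T wins and pays the second-highest bid, $56,000.
Payoff = value − price = $38,750 − $56,000 = -$17,250.
Overbidding won the item at a price above value — truthful bidding would have avoided this loss.

Player T's payoff: -$17,250.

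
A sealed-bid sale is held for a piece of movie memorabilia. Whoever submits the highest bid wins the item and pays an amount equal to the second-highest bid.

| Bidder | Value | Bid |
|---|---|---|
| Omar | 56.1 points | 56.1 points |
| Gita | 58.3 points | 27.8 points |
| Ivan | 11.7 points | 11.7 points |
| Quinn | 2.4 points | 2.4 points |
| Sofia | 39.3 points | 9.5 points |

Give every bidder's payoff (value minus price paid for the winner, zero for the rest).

Payoffs: Omar 28.3 points, Gita 0.0 points, Ivan 0.0 points, Quinn 0.0 points, Sofia 0.0 points.

Ordered from highest: Omar 56.1 points > Gita 27.8 points > Ivan 11.7 points > Sofia 9.5 points > Quinn 2.4 points.
Omar has the top bid and wins; the price is the second-highest bid, 27.8 points.
Omar's payoff = 56.1 points − 27.8 points = 28.3 points. All other bidders lose, so their payoff is 0.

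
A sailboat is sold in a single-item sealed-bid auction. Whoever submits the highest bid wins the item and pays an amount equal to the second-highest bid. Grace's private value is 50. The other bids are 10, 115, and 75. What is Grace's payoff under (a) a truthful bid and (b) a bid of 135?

The highest competing bid is 115.
Bidding truthfully at 50: the top bid is 115 (a rival), so Grace loses. Payoff = 0.
Bidding 135: Grace has the top bid, wins, and pays the second-highest bid 115. Payoff = 50 − 115 = -65.
Deviating from a truthful bid can only lose payoff in a second-price auction — never gain.

(a) 0  (b) -65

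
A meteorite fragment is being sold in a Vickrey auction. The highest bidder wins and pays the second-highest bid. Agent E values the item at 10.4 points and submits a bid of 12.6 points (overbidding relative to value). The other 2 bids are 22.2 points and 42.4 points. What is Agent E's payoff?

Highest competing bid: 42.4 points.
Agent E's bid 12.6 points is not the highest, so Agent E loses, pays nothing, and earns zero payoff.

Payoff = 0.0 points.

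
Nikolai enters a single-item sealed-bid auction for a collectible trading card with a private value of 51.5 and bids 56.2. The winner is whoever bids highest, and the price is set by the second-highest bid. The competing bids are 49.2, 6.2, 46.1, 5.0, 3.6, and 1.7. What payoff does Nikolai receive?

Payoff = 2.3.

Highest competing bid: 49.2.
Nikolai's bid 56.2 is the highest overall, so Nikolai wins and pays the second-highest bid, 49.2.
Payoff = value − price = 51.5 − 49.2 = 2.3.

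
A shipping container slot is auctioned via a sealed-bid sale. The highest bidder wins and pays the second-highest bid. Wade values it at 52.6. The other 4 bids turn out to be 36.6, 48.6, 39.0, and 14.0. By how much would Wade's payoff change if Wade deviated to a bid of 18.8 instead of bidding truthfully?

-4.0

The highest competing bid is 48.6.
Bidding truthfully at 52.6: Wade has the top bid, wins, and pays the second-highest bid 48.6. Payoff = 52.6 − 48.6 = 4.0.
Bidding 18.8: the top bid is 48.6 (a rival), so Wade loses. Payoff = 0.0.
Change = 0.0 − 4.0 = -4.0.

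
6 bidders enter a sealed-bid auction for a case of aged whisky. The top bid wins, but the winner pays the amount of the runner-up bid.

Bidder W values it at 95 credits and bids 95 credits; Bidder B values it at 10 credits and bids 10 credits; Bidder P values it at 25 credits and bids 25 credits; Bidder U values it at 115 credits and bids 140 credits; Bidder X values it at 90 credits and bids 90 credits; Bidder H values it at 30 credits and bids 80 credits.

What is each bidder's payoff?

Bidder W 0 credits, Bidder B 0 credits, Bidder P 0 credits, Bidder U 20 credits, Bidder X 0 credits, Bidder H 0 credits.

Sorted high to low: Bidder U 140 credits > Bidder W 95 credits > Bidder X 90 credits > Bidder H 80 credits > Bidder P 25 credits > Bidder B 10 credits.
Bidder U has the top bid and wins; the price is the second-highest bid, 95 credits.
Bidder U's payoff = 115 credits − 95 credits = 20 credits. All other bidders lose, so their payoff is 0.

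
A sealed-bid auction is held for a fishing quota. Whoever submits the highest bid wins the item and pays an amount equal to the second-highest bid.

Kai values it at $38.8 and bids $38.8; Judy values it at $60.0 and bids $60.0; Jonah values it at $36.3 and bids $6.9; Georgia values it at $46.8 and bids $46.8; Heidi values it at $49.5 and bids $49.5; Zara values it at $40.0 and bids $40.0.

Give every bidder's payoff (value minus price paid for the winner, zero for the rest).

Kai $0.0, Judy $10.5, Jonah $0.0, Georgia $0.0, Heidi $0.0, Zara $0.0.

Bids in descending order: Judy $60.0, then Heidi $49.5, then Georgia $46.8, then Zara $40.0, then Kai $38.8, then Jonah $6.9.
Judy has the top bid and wins; the price is the second-highest bid, $49.5.
Judy's payoff = $60.0 − $49.5 = $10.5. All other bidders lose, so their payoff is 0.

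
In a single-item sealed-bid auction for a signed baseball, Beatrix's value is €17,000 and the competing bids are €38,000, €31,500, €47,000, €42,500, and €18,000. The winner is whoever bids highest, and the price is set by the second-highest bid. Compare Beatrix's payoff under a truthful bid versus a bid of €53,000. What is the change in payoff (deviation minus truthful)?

-€30,000

The highest competing bid is €47,000.
Bidding truthfully at €17,000: the top bid is €47,000 (a rival), so Beatrix loses. Payoff = €0.
Bidding €53,000: Beatrix has the top bid, wins, and pays the second-highest bid €47,000. Payoff = €17,000 − €47,000 = -€30,000.
Change = -€30,000 − €0 = -€30,000.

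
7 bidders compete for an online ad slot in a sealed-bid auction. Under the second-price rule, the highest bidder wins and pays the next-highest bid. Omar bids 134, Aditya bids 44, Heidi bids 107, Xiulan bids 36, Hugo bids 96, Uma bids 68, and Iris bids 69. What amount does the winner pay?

Ordered from highest: Omar 134 > Heidi 107 > Hugo 96 > Iris 69 > Uma 68 > Aditya 44 > Xiulan 36.
Omar has the highest bid, so Omar wins.
The second-highest bid is 107, so that is what Omar pays.

The winner pays 107.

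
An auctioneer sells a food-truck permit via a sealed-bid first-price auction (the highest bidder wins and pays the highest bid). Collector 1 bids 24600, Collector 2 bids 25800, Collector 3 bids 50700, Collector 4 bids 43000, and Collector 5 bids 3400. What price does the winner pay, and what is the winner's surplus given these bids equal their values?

Bids in descending order: Collector 3 50700, then Collector 4 43000, then Collector 2 25800, then Collector 1 24600, then Collector 5 3400.
Collector 3 is the highest bidder, so Collector 3 wins.
Under the first-price rule, the price is the highest bid: 50700.
Surplus = 50700 − 50700 = 0.

Price 50700; surplus 0.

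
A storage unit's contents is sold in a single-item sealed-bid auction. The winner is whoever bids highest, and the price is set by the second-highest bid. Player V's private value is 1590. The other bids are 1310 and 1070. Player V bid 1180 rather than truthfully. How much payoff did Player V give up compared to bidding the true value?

Payoff forgone: 280.

The highest competing bid is 1310.
Bidding truthfully at 1590: Player V has the top bid, wins, and pays the second-highest bid 1310. Payoff = 1590 − 1310 = 280.
Bidding 1180: the top bid is 1310 (a rival), so Player V loses. Payoff = 0.
Regret = truthful payoff − actual payoff = 280 − 0 = 280.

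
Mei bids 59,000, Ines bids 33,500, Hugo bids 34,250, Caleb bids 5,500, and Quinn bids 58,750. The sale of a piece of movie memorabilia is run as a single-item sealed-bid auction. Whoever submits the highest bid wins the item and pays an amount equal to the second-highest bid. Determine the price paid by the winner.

Price paid: 58,750.

Ranking the bids: Mei 59,000 > Quinn 58,750 > Hugo 34,250 > Ines 33,500 > Caleb 5,500.
Mei has the highest bid, so Mei wins.
The second-highest bid is 58,750, so that is what Mei pays.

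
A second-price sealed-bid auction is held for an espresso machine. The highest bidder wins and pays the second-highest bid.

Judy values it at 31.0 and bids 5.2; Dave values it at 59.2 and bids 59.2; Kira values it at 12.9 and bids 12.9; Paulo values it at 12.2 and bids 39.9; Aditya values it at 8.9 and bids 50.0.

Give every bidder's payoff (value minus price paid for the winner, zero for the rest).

Sorted high to low: Dave 59.2, then Aditya 50.0, then Paulo 39.9, then Kira 12.9, then Judy 5.2.
Dave has the top bid and wins; the price is the second-highest bid, 50.0.
Dave's payoff = 59.2 − 50.0 = 9.2. All other bidders lose, so their payoff is 0.

Payoffs: Judy 0.0, Dave 9.2, Kira 0.0, Paulo 0.0, Aditya 0.0.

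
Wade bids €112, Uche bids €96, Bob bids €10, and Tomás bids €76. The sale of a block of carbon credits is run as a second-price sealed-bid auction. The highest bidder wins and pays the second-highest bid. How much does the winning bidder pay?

Price paid: €96.

Bids in descending order: Wade €112 > Uche €96 > Tomás €76 > Bob €10.
Wade has the highest bid, so Wade wins.
The second-highest bid is €96, so that is what Wade pays.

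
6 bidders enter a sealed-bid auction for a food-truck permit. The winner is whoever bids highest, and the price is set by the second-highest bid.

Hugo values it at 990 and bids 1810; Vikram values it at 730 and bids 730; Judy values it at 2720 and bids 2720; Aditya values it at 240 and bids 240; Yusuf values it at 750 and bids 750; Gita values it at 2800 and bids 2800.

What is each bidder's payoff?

Sorted high to low: Gita 2800 > Judy 2720 > Hugo 1810 > Yusuf 750 > Vikram 730 > Aditya 240.
Gita has the top bid and wins; the price is the second-highest bid, 2720.
Gita's payoff = 2800 − 2720 = 80. All other bidders lose, so their payoff is 0.

Hugo 0, Vikram 0, Judy 0, Aditya 0, Yusuf 0, Gita 80.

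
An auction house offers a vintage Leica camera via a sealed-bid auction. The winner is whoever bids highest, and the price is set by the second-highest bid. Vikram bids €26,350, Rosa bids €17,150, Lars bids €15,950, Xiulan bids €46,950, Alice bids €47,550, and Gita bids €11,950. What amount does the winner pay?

Bids in descending order: Alice €47,550; Xiulan €46,950; Vikram €26,350; Rosa €17,150; Lars €15,950; Gita €11,950.
Alice has the highest bid, so Alice wins.
The second-highest bid is €46,950, so that is what Alice pays.

€46,950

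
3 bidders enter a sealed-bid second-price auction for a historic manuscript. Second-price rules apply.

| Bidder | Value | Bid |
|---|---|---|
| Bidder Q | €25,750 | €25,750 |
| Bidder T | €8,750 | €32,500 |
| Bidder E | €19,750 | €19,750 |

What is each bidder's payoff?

Sorted high to low: Bidder T €32,500 > Bidder Q €25,750 > Bidder E €19,750.
Bidder T has the top bid and wins; the price is the second-highest bid, €25,750.
Bidder T's payoff = €8,750 − €25,750 = -€17,000. All other bidders lose, so their payoff is 0.

Payoffs: Bidder Q €0, Bidder T -€17,000, Bidder E €0.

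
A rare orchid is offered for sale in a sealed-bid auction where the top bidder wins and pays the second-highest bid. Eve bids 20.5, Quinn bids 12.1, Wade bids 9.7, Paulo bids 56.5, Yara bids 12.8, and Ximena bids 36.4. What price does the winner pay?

36.4

Sorted high to low: Paulo 56.5; Ximena 36.4; Eve 20.5; Yara 12.8; Quinn 12.1; Wade 9.7.
Paulo is the highest bidder, so Paulo wins.
Under the second-price rule, the price is the second-highest bid: 36.4.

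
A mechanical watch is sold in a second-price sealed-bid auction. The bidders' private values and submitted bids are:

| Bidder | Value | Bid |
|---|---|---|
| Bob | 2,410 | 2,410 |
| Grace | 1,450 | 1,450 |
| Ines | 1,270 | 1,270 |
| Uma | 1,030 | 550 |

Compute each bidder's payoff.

Bob 960, Grace 0, Ines 0, Uma 0.

Ordered from highest: Bob 2,410; Grace 1,450; Ines 1,270; Uma 550.
Bob has the top bid and wins; the price is the second-highest bid, 1,450.
Bob's payoff = 2,410 − 1,450 = 960. All other bidders lose, so their payoff is 0.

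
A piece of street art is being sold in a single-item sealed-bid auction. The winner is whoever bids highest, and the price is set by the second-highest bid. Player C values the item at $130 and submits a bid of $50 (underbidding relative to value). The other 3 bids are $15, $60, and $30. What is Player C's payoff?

Highest competing bid: $60.
Player C's bid $50 is not the highest, so Player C loses, pays nothing, and earns zero payoff.

Payoff = $0.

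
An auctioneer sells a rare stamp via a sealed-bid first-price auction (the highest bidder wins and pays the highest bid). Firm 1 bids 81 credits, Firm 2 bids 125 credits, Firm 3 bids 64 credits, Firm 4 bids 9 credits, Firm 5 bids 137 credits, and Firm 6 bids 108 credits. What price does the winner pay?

The winner pays 137 credits.

Ranking the bids: Firm 5 137 credits > Firm 2 125 credits > Firm 6 108 credits > Firm 1 81 credits > Firm 3 64 credits > Firm 4 9 credits.
Firm 5 is the highest bidder, so Firm 5 wins.
Under the first-price rule, the price is the highest bid: 137 credits.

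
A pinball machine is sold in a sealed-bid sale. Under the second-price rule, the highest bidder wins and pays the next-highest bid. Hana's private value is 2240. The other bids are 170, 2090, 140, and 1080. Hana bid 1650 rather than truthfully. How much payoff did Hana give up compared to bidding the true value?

The highest competing bid is 2090.
Bidding truthfully at 2240: Hana has the top bid, wins, and pays the second-highest bid 2090. Payoff = 2240 − 2090 = 150.
Bidding 1650: the top bid is 2090 (a rival), so Hana loses. Payoff = 0.
Regret = truthful payoff − actual payoff = 150 − 0 = 150.
Deviating from a truthful bid can only lose payoff in a second-price auction — never gain.

Regret: 150.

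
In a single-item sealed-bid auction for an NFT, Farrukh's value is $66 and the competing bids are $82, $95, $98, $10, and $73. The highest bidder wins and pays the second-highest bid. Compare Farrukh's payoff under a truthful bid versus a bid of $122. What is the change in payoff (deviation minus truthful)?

The highest competing bid is $98.
Bidding truthfully at $66: the top bid is $98 (a rival), so Farrukh loses. Payoff = $0.
Bidding $122: Farrukh has the top bid, wins, and pays the second-highest bid $98. Payoff = $66 − $98 = -$32.
Change = -$32 − $0 = -$32.
This is the dominant-strategy logic: truthful bidding weakly beats any alternative.

Payoff change: -$32.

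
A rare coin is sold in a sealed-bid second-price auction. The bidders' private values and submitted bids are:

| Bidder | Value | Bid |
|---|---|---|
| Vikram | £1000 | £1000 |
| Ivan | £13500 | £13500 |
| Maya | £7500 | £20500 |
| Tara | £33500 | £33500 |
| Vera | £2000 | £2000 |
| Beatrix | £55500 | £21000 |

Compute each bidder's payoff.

Payoffs: Vikram £0, Ivan £0, Maya £0, Tara £12500, Vera £0, Beatrix £0.

Sorted high to low: Tara £33500, then Beatrix £21000, then Maya £20500, then Ivan £13500, then Vera £2000, then Vikram £1000.
Tara has the top bid and wins; the price is the second-highest bid, £21000.
Tara's payoff = £33500 − £21000 = £12500. All other bidders lose, so their payoff is 0.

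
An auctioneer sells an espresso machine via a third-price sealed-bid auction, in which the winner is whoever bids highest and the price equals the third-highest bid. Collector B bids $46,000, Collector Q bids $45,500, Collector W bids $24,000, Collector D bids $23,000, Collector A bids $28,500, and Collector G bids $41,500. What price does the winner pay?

Price paid: $41,500.

Ordered from highest: Collector B $46,000, then Collector Q $45,500, then Collector G $41,500, then Collector A $28,500, then Collector W $24,000, then Collector D $23,000.
Collector B is the highest bidder, so Collector B wins.
Under the third-price rule, the price is the third-highest bid: $41,500.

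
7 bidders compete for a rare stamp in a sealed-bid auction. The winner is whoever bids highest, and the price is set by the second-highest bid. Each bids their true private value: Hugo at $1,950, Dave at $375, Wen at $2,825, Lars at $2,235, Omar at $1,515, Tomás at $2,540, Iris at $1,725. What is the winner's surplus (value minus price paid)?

$285

Ordered from highest: Wen $2,825, then Tomás $2,540, then Lars $2,235, then Hugo $1,950, then Iris $1,725, then Omar $1,515, then Dave $375.
Wen wins with the top bid and pays the second-highest, $2,540.
Surplus = $2,825 − $2,540 = $285.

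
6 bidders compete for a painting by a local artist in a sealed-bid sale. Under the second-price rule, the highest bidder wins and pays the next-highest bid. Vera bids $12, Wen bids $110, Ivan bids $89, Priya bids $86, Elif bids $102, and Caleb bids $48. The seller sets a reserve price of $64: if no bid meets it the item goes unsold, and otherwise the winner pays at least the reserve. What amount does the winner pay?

Ranking the bids: Wen $110; Elif $102; Ivan $89; Priya $86; Caleb $48; Vera $12.
Wen has the highest bid, so Wen wins.
The second-highest bid is $102, which exceeds the reserve, so that sets the price.

The winner pays $102.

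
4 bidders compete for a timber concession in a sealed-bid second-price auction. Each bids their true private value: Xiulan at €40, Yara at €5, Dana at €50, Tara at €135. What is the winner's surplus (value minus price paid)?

Ranking the bids: Tara €135; Dana €50; Xiulan €40; Yara €5.
Tara wins with the top bid and pays the second-highest, €50.
Surplus = €135 − €50 = €85.

€85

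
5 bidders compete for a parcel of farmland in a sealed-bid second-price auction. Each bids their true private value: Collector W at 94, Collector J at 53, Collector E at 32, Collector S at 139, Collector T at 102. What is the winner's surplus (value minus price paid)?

Bids in descending order: Collector S 139 > Collector T 102 > Collector W 94 > Collector J 53 > Collector E 32.
Collector S wins with the top bid and pays the second-highest, 102.
Surplus = 139 − 102 = 37.

Surplus = 37.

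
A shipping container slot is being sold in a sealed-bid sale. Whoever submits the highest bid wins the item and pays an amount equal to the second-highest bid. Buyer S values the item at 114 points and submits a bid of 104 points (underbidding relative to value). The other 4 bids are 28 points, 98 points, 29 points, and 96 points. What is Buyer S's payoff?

Highest competing bid: 98 points.
Buyer S's bid 104 points is the highest overall, so Buyer S wins and pays the second-highest bid, 98 points.
Payoff = value − price = 114 points − 98 points = 16 points.

16 points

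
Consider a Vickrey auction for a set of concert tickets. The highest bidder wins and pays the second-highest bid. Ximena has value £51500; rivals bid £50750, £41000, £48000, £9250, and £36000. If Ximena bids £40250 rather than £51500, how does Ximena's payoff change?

The highest competing bid is £50750.
Bidding truthfully at £51500: Ximena has the top bid, wins, and pays the second-highest bid £50750. Payoff = £51500 − £50750 = £750.
Bidding £40250: the top bid is £50750 (a rival), so Ximena loses. Payoff = £0.
Change = £0 − £750 = -£750.
This is the dominant-strategy logic: truthful bidding weakly beats any alternative.

Payoff change: -£750.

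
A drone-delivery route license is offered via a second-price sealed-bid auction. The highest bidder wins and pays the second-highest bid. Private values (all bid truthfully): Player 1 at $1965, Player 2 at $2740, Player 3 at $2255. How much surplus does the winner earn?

Ranking the bids: Player 2 $2740 > Player 3 $2255 > Player 1 $1965.
Player 2 wins with the top bid and pays the second-highest, $2255.
Surplus = $2740 − $2255 = $485.

Winner's surplus: $485.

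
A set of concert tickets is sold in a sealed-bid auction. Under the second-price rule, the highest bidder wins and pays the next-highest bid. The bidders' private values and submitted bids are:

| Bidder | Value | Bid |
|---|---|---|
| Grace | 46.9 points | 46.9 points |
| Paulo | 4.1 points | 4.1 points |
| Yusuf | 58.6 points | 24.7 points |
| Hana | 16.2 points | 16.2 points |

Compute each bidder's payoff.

Sorted high to low: Grace 46.9 points > Yusuf 24.7 points > Hana 16.2 points > Paulo 4.1 points.
Grace has the top bid and wins; the price is the second-highest bid, 24.7 points.
Grace's payoff = 46.9 points − 24.7 points = 22.2 points. All other bidders lose, so their payoff is 0.

Payoffs: Grace 22.2 points, Paulo 0.0 points, Yusuf 0.0 points, Hana 0.0 points.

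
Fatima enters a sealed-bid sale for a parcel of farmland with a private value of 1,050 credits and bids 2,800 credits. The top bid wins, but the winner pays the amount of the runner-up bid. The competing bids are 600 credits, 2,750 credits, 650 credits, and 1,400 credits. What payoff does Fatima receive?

Fatima's payoff: -1,700 credits.

Highest competing bid: 2,750 credits.
Fatima's bid 2,800 credits is the highest overall, so Fatima wins and pays the second-highest bid, 2,750 credits.
Payoff = value − price = 1,050 credits − 2,750 credits = -1,700 credits.
Overbidding won the item at a price above value — truthful bidding would have avoided this loss.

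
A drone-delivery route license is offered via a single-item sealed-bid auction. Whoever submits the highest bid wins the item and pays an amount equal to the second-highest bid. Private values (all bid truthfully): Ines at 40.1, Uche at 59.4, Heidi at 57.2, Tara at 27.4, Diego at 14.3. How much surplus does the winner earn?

Bids in descending order: Uche 59.4 > Heidi 57.2 > Ines 40.1 > Tara 27.4 > Diego 14.3.
Uche wins with the top bid and pays the second-highest, 57.2.
Surplus = 59.4 − 57.2 = 2.2.

2.2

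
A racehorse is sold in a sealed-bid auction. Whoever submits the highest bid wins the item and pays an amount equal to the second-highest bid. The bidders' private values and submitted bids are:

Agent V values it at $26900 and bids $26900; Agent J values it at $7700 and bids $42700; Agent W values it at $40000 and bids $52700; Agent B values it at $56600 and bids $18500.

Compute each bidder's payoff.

Ranking the bids: Agent W $52700; Agent J $42700; Agent V $26900; Agent B $18500.
Agent W has the top bid and wins; the price is the second-highest bid, $42700.
Agent W's payoff = $40000 − $42700 = -$2700. All other bidders lose, so their payoff is 0.

Agent V $0, Agent J $0, Agent W -$2700, Agent B $0.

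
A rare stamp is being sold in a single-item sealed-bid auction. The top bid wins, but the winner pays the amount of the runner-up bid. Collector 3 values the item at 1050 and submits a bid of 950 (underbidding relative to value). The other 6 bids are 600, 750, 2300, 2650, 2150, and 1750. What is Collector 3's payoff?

Highest competing bid: 2650.
Collector 3's bid 950 is not the highest, so Collector 3 loses, pays nothing, and earns zero payoff.

The bidder's payoff: 0.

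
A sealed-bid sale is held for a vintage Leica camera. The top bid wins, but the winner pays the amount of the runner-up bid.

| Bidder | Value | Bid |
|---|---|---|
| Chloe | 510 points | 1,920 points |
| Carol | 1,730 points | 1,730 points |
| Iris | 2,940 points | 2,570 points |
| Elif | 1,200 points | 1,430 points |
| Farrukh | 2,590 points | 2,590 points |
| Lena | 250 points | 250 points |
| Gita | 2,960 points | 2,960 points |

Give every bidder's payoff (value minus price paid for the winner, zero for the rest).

Bids in descending order: Gita 2,960 points, then Farrukh 2,590 points, then Iris 2,570 points, then Chloe 1,920 points, then Carol 1,730 points, then Elif 1,430 points, then Lena 250 points.
Gita has the top bid and wins; the price is the second-highest bid, 2,590 points.
Gita's payoff = 2,960 points − 2,590 points = 370 points. All other bidders lose, so their payoff is 0.

Payoffs: Chloe 0 points, Carol 0 points, Iris 0 points, Elif 0 points, Farrukh 0 points, Lena 0 points, Gita 370 points.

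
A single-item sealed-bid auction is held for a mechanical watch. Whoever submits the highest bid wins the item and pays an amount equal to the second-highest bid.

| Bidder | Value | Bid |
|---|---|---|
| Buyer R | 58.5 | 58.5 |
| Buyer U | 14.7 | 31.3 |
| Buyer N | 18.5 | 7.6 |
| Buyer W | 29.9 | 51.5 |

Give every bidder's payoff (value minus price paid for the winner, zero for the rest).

Ranking the bids: Buyer R 58.5 > Buyer W 51.5 > Buyer U 31.3 > Buyer N 7.6.
Buyer R has the top bid and wins; the price is the second-highest bid, 51.5.
Buyer R's payoff = 58.5 − 51.5 = 7.0. All other bidders lose, so their payoff is 0.

Buyer R 7.0, Buyer U 0.0, Buyer N 0.0, Buyer W 0.0.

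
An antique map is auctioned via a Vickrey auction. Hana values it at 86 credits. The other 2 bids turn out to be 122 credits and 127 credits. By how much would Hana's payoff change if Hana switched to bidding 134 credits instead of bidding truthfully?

Change in payoff: -41 credits.

The highest competing bid is 127 credits.
Bidding truthfully at 86 credits: the top bid is 127 credits (a rival), so Hana loses. Payoff = 0 credits.
Bidding 134 credits: Hana has the top bid, wins, and pays the second-highest bid 127 credits. Payoff = 86 credits − 127 credits = -41 credits.
Change = -41 credits − 0 credits = -41 credits.
This is the dominant-strategy logic: truthful bidding weakly beats any alternative.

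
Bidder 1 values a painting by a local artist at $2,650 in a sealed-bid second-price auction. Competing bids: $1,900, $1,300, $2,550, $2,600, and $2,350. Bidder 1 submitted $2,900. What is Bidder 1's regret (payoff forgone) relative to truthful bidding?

$0

The highest competing bid is $2,600.
Bidding truthfully at $2,650: Bidder 1 has the top bid, wins, and pays the second-highest bid $2,600. Payoff = $2,650 − $2,600 = $50.
Bidding $2,900: Bidder 1 has the top bid, wins, and pays the second-highest bid $2,600. Payoff = $2,650 − $2,600 = $50.
Regret = truthful payoff − actual payoff = $50 − $50 = $0.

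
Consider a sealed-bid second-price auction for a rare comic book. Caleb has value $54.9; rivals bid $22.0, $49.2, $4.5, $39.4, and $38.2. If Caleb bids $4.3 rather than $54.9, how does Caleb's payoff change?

The highest competing bid is $49.2.
Bidding truthfully at $54.9: Caleb has the top bid, wins, and pays the second-highest bid $49.2. Payoff = $54.9 − $49.2 = $5.7.
Bidding $4.3: the top bid is $49.2 (a rival), so Caleb loses. Payoff = $0.0.
Change = $0.0 − $5.7 = -$5.7.
Deviating from a truthful bid can only lose payoff in a second-price auction — never gain.

Change in payoff: -$5.7.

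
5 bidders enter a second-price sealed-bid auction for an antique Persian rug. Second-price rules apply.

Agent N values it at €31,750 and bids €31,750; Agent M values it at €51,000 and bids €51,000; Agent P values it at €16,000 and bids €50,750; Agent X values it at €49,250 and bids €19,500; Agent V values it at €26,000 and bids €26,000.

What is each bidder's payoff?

Bids in descending order: Agent M €51,000 > Agent P €50,750 > Agent N €31,750 > Agent V €26,000 > Agent X €19,500.
Agent M has the top bid and wins; the price is the second-highest bid, €50,750.
Agent M's payoff = €51,000 − €50,750 = €250. All other bidders lose, so their payoff is 0.

Payoffs: Agent N €0, Agent M €250, Agent P €0, Agent X €0, Agent V €0.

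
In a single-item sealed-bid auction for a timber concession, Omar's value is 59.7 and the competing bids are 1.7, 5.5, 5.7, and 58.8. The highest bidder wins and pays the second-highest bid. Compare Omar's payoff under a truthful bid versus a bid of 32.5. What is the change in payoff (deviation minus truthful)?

The highest competing bid is 58.8.
Bidding truthfully at 59.7: Omar has the top bid, wins, and pays the second-highest bid 58.8. Payoff = 59.7 − 58.8 = 0.9.
Bidding 32.5: the top bid is 58.8 (a rival), so Omar loses. Payoff = 0.0.
Change = 0.0 − 0.9 = -0.9.

Change in payoff: -0.9.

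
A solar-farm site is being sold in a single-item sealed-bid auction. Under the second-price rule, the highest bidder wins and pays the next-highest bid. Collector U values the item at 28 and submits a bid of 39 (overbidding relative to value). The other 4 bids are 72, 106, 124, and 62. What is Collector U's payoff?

Payoff = 0.

Highest competing bid: 124.
Collector U's bid 39 is not the highest, so Collector U loses, pays nothing, and earns zero payoff.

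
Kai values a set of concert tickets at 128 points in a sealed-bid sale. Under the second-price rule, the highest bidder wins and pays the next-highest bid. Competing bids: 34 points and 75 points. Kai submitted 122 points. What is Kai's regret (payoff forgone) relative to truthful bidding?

Regret: 0 points.

The highest competing bid is 75 points.
Bidding truthfully at 128 points: Kai has the top bid, wins, and pays the second-highest bid 75 points. Payoff = 128 points − 75 points = 53 points.
Bidding 122 points: Kai has the top bid, wins, and pays the second-highest bid 75 points. Payoff = 128 points − 75 points = 53 points.
Regret = truthful payoff − actual payoff = 53 points − 53 points = 0 points.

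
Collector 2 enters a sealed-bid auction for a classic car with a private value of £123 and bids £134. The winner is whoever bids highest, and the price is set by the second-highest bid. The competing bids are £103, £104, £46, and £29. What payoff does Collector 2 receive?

Highest competing bid: £104.
Collector 2's bid £134 is the highest overall, so Collector 2 wins and pays the second-highest bid, £104.
Payoff = value − price = £123 − £104 = £19.

£19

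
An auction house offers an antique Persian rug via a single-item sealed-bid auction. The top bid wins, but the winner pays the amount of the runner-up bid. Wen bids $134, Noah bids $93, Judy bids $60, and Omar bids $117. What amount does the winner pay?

Bids in descending order: Wen $134 > Omar $117 > Noah $93 > Judy $60.
Wen has the highest bid, so Wen wins.
The second-highest bid is $117, so that is what Wen pays.

Price paid: $117.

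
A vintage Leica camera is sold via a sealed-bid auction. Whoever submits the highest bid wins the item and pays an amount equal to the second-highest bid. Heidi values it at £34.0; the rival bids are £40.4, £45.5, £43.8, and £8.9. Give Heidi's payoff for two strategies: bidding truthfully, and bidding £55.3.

The highest competing bid is £45.5.
Bidding truthfully at £34.0: the top bid is £45.5 (a rival), so Heidi loses. Payoff = £0.0.
Bidding £55.3: Heidi has the top bid, wins, and pays the second-highest bid £45.5. Payoff = £34.0 − £45.5 = -£11.5.

(a) £0.0  (b) -£11.5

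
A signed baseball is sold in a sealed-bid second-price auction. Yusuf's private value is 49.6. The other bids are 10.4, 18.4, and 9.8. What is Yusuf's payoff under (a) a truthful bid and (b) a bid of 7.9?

The highest competing bid is 18.4.
Bidding truthfully at 49.6: Yusuf has the top bid, wins, and pays the second-highest bid 18.4. Payoff = 49.6 − 18.4 = 31.2.
Bidding 7.9: the top bid is 18.4 (a rival), so Yusuf loses. Payoff = 0.0.

Truthful: 31.2; alternative: 0.0.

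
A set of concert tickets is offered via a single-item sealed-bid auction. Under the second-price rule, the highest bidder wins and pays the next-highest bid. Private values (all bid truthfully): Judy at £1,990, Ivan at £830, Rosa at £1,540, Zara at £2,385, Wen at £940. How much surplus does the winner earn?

Sorted high to low: Zara £2,385, then Judy £1,990, then Rosa £1,540, then Wen £940, then Ivan £830.
Zara wins with the top bid and pays the second-highest, £1,990.
Surplus = £2,385 − £1,990 = £395.

£395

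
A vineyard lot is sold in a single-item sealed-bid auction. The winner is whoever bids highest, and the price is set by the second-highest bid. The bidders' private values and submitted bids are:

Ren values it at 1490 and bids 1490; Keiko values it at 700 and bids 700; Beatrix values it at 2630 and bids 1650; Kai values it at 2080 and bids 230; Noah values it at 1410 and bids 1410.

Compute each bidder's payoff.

Sorted high to low: Beatrix 1650, then Ren 1490, then Noah 1410, then Keiko 700, then Kai 230.
Beatrix has the top bid and wins; the price is the second-highest bid, 1490.
Beatrix's payoff = 2630 − 1490 = 1140. All other bidders lose, so their payoff is 0.

Ren 0, Keiko 0, Beatrix 1140, Kai 0, Noah 0.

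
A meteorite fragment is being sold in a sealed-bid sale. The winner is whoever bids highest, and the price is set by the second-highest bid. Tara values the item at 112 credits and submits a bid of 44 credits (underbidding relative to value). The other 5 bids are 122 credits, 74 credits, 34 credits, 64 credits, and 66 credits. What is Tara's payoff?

Highest competing bid: 122 credits.
Tara's bid 44 credits is not the highest, so Tara loses, pays nothing, and earns zero payoff.

Tara's payoff: 0 credits.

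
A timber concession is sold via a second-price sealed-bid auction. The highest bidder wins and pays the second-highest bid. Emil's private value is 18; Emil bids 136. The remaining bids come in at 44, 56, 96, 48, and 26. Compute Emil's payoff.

Emil's payoff: -78.

Highest competing bid: 96.
Emil's bid 136 is the highest overall, so Emil wins and pays the second-highest bid, 96.
Payoff = value − price = 18 − 96 = -78.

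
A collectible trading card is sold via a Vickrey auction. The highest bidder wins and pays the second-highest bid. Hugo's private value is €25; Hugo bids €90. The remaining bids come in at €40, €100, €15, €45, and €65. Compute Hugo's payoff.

Highest competing bid: €100.
Hugo's bid €90 is not the highest, so Hugo loses, pays nothing, and earns zero payoff.

Hugo's payoff: €0.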